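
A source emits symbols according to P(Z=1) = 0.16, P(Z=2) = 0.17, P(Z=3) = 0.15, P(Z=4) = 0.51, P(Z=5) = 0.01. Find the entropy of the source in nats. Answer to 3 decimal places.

H(Z) = −Σ p·ln p.
  −(0.16)·ln(0.16) = 0.2932
  −(0.17)·ln(0.17) = 0.3012
  −(0.15)·ln(0.15) = 0.2846
  −(0.51)·ln(0.51) = 0.3434
  −(0.01)·ln(0.01) = 0.0461
Sum: 0.2932 + 0.3012 + 0.2846 + 0.3434 + 0.0461 = 1.268 nats.

1.268 nats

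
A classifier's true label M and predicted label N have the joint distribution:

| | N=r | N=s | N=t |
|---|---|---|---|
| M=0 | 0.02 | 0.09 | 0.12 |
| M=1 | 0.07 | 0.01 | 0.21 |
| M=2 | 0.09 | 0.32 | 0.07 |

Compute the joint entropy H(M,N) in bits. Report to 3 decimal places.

H(M,N) = −Σ p(x,y)·log₂ p(x,y) over all 9 cells.
  cell (0,r): −0.02·log₂0.02 = 0.1129
  cell (0,s): −0.09·log₂0.09 = 0.3127
  cell (0,t): −0.12·log₂0.12 = 0.3671
  cell (1,r): −0.07·log₂0.07 = 0.2686
  cell (1,s): −0.01·log₂0.01 = 0.0664
  cell (1,t): −0.21·log₂0.21 = 0.4728
  cell (2,r): −0.09·log₂0.09 = 0.3127
  cell (2,s): −0.32·log₂0.32 = 0.5260
  cell (2,t): −0.07·log₂0.07 = 0.2686
Sum = 2.708 bits.

2.708 bits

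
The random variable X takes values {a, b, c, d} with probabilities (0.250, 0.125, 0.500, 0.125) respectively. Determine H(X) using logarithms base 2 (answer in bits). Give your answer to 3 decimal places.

H(X) = −Σ p·log₂ p.
  −(0.250)·log₂(0.250) = 0.5000
  −(0.125)·log₂(0.125) = 0.3750
  −(0.500)·log₂(0.500) = 0.5000
  −(0.125)·log₂(0.125) = 0.3750
Sum: 0.5000 + 0.3750 + 0.5000 + 0.3750 = 1.750 bits.

1.750 bits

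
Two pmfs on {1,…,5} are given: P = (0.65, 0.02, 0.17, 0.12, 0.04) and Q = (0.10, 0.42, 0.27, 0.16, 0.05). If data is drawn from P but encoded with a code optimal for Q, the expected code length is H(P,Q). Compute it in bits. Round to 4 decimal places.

H(P,Q) = −Σ p·log₂ q.
  −0.65·log₂(0.10) = 2.15925
  −0.02·log₂(0.42) = 0.02503
  −0.17·log₂(0.27) = 0.32112
  −0.12·log₂(0.16) = 0.31726
  −0.04·log₂(0.05) = 0.17288
H(P,Q) = 2.9955 bits.

2.9955 bits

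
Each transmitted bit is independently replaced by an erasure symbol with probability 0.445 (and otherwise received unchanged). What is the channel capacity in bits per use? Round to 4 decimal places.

0.5550 bits

Binary erasure channel: capacity C = 1 − ε.
C = 1 − 0.445 = 0.5550 bits per channel use.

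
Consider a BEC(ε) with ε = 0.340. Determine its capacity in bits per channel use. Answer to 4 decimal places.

0.6600 bits

Binary erasure channel: capacity C = 1 − ε.
C = 1 − 0.340 = 0.6600 bits per channel use.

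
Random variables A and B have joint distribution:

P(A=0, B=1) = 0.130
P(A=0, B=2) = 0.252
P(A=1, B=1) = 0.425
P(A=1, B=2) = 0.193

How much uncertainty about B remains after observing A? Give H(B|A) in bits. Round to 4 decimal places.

Marginals: p(A) = (0.3820, 0.6180), p(B) = (0.5550, 0.4450).
H(B|A) = Σ p(A) · H(B|A=·).
  A=0: p=0.3820, H(B|A=0) = 0.9251
  A=1: p=0.6180, H(B|A=1) = 0.8958
Weighted sum = 0.9070 bits.

0.9070 bits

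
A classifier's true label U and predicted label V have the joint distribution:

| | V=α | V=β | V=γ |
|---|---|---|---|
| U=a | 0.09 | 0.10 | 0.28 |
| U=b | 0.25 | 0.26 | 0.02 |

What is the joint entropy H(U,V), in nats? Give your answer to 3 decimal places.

1.578 nats

H(U,V) = −Σ p(x,y)·ln p(x,y) over all 6 cells.
  cell (a,α): −0.09·ln0.09 = 0.2167
  cell (a,β): −0.10·ln0.10 = 0.2303
  cell (a,γ): −0.28·ln0.28 = 0.3564
  cell (b,α): −0.25·ln0.25 = 0.3466
  cell (b,β): −0.26·ln0.26 = 0.3502
  cell (b,γ): −0.02·ln0.02 = 0.0782
Sum = 1.578 nats.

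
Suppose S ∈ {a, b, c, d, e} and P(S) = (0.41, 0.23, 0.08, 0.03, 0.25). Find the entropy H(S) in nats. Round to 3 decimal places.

H(S) = −Σ p·ln p.
  −(0.41)·ln(0.41) = 0.3656
  −(0.23)·ln(0.23) = 0.3380
  −(0.08)·ln(0.08) = 0.2021
  −(0.03)·ln(0.03) = 0.1052
  −(0.25)·ln(0.25) = 0.3466
Sum: 0.3656 + 0.3380 + 0.2021 + 0.1052 + 0.3466 = 1.357 nats.

1.357 nats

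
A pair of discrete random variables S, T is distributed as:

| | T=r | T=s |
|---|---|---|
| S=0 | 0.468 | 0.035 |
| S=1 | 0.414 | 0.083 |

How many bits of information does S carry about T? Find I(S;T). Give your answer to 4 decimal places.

Marginals: p(S) = (0.5030, 0.4970), p(T) = (0.8820, 0.1180).
I(S;T) = Σ p(x,y)·log₂[p(x,y)/(p(x)p(y))].
  (0,r): 0.468·log₂(1.0549) = 0.03608
  (0,s): 0.035·log₂(0.5897) = -0.02667
  (1,r): 0.414·log₂(0.9444) = -0.03414
  (1,s): 0.083·log₂(1.4153) = 0.04159
Sum = 0.0169 bits.

0.0169 bits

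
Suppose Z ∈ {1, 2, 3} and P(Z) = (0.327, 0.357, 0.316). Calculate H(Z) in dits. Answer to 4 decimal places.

H(Z) = −Σ p·log₁₀ p.
  −(0.327)·log₁₀(0.327) = 0.15874
  −(0.357)·log₁₀(0.357) = 0.15970
  −(0.316)·log₁₀(0.316) = 0.15810
Sum: 0.15874 + 0.15970 + 0.15810 = 0.4765 dits.

0.4765 dits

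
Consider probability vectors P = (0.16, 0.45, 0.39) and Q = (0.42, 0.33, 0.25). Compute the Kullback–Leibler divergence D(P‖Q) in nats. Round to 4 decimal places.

0.1586 nats

D(P‖Q) = Σ p·ln(p/q).
  0.16·ln(0.16/0.42) = -0.15441
  0.45·ln(0.45/0.33) = 0.13957
  0.39·ln(0.39/0.25) = 0.17343
D(P‖Q) = 0.1586 nats.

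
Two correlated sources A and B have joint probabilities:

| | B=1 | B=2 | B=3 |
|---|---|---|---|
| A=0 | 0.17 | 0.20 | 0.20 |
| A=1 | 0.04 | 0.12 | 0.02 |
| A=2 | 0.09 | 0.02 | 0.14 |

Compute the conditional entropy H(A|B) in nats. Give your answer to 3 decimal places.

0.881 nats

Marginals: p(A) = (0.5700, 0.1800, 0.2500), p(B) = (0.3000, 0.3400, 0.3600).
H(A|B) = Σ p(B) · H(A|B=·).
  B=1: p=0.3000, H(A|B=1) = 0.9517
  B=2: p=0.3400, H(A|B=2) = 0.8464
  B=3: p=0.3600, H(A|B=3) = 0.8544
Weighted sum = 0.881 nats.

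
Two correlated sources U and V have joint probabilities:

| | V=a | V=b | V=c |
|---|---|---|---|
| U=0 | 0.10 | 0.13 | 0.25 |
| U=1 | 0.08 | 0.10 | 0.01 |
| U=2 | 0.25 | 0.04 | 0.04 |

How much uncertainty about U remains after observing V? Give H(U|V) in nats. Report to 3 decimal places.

0.847 nats

Marginals: p(U) = (0.4800, 0.1900, 0.3300), p(V) = (0.4300, 0.2700, 0.3000).
H(U|V) = Σ p(V) · H(U|V=·).
  V=a: p=0.4300, H(U|V=a) = 0.9674
  V=b: p=0.2700, H(U|V=b) = 1.0027
  V=c: p=0.3000, H(U|V=c) = 0.5340
Weighted sum = 0.847 nats.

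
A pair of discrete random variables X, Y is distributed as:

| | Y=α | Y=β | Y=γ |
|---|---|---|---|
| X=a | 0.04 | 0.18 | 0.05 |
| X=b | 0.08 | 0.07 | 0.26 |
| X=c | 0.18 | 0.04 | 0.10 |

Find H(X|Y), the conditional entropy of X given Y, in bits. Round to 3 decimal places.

Chain rule: H(X|Y) = H(X,Y) − H(Y).
Marginals: p(X) = (0.2700, 0.4100, 0.3200), p(Y) = (0.3000, 0.2900, 0.4100).
H(X,Y) = 2.8758 bits; H(Y) = 1.5664 bits.
H(X|Y) = 2.8758 − 1.5664 = 1.309 bits.

1.309 bits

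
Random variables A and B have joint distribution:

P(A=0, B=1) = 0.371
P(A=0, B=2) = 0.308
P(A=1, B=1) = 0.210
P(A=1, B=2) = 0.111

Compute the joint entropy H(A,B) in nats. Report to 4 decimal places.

1.3023 nats

H(A,B) = −Σ p(x,y)·ln p(x,y) over all 4 cells.
  cell (0,1): −0.371·ln0.371 = 0.36787
  cell (0,2): −0.308·ln0.308 = 0.36272
  cell (1,1): −0.210·ln0.210 = 0.32774
  cell (1,2): −0.111·ln0.111 = 0.24400
Sum = 1.3023 nats.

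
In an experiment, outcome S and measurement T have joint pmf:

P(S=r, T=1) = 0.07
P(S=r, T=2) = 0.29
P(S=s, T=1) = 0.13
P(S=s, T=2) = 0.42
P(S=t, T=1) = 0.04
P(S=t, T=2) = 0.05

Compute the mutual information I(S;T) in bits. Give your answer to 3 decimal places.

0.016 bits

Marginals: p(S) = (0.3600, 0.5500, 0.0900), p(T) = (0.2400, 0.7600).
I(S;T) = H(S) + H(T) − H(S,T).
H(S) = 1.3176, H(T) = 0.7950, H(S,T) = 2.0966.
I(S;T) = 1.3176 + 0.7950 − 2.0966 = 0.016 bits.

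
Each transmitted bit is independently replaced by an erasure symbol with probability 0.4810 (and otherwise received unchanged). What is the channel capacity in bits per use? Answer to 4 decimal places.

Binary erasure channel: capacity C = 1 − ε.
C = 1 − 0.4810 = 0.5190 bits per channel use.

0.5190 bits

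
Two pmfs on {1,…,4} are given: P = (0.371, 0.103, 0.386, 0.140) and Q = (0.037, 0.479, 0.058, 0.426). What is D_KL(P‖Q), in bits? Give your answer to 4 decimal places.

D(P‖Q) = Σ p·log₂(p/q).
  0.371·log₂(0.371/0.037) = 1.23388
  0.103·log₂(0.103/0.479) = -0.22839
  0.386·log₂(0.386/0.058) = 1.05551
  0.140·log₂(0.140/0.426) = -0.22476
D(P‖Q) = 1.8362 bits.

1.8362 bits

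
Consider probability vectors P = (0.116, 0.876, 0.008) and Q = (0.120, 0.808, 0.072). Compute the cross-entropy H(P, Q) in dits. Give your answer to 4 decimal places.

0.1971 dits

H(P,Q) = −Σ p·log₁₀ q.
  −0.116·log₁₀(0.120) = 0.10681
  −0.876·log₁₀(0.808) = 0.08111
  −0.008·log₁₀(0.072) = 0.00914
H(P,Q) = 0.1971 dits.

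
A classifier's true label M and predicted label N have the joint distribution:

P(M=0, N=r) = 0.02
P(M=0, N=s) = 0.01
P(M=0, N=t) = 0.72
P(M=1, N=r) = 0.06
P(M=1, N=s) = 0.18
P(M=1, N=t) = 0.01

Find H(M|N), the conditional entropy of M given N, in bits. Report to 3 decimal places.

Marginals: p(M) = (0.7500, 0.2500), p(N) = (0.0800, 0.1900, 0.7300).
H(M|N) = Σ p(N) · H(M|N=·).
  N=r: p=0.0800, H(M|N=r) = 0.8113
  N=s: p=0.1900, H(M|N=s) = 0.2975
  N=t: p=0.7300, H(M|N=t) = 0.1044
Weighted sum = 0.198 bits.

0.198 bits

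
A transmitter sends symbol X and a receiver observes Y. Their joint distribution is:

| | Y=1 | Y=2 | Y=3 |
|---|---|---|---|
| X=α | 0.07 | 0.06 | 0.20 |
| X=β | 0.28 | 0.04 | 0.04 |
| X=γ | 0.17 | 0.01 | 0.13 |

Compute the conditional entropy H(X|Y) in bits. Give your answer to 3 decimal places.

1.374 bits

Chain rule: H(X|Y) = H(X,Y) − H(Y).
Marginals: p(X) = (0.3300, 0.3600, 0.3100), p(Y) = (0.5200, 0.1100, 0.3700).
H(X,Y) = 2.7459 bits; H(Y) = 1.3716 bits.
H(X|Y) = 2.7459 − 1.3716 = 1.374 bits.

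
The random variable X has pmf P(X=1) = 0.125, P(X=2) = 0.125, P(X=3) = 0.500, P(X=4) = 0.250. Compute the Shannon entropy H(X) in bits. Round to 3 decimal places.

H(X) = −Σ p·log₂ p.
  −(0.125)·log₂(0.125) = 0.3750
  −(0.125)·log₂(0.125) = 0.3750
  −(0.500)·log₂(0.500) = 0.5000
  −(0.250)·log₂(0.250) = 0.5000
Sum: 0.3750 + 0.3750 + 0.5000 + 0.5000 = 1.750 bits.

1.750 bits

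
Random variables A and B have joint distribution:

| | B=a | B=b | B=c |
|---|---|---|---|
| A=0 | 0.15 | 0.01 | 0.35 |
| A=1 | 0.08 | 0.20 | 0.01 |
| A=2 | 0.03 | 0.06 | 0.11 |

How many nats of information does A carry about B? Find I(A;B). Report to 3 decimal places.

0.298 nats

Marginals: p(A) = (0.5100, 0.2900, 0.2000), p(B) = (0.2600, 0.2700, 0.4700).
I(A;B) = H(A) + H(B) − H(A,B).
H(A) = 1.0243, H(B) = 1.0586, H(A,B) = 1.7849.
I(A;B) = 1.0243 + 1.0586 − 1.7849 = 0.298 nats.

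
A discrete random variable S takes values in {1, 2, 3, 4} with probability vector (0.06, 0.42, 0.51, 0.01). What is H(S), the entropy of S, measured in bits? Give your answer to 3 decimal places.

H(S) = −Σ p·log₂ p.
  −(0.06)·log₂(0.06) = 0.2435
  −(0.42)·log₂(0.42) = 0.5256
  −(0.51)·log₂(0.51) = 0.4954
  −(0.01)·log₂(0.01) = 0.0664
Sum: 0.2435 + 0.5256 + 0.4954 + 0.0664 = 1.331 bits.

1.331 bits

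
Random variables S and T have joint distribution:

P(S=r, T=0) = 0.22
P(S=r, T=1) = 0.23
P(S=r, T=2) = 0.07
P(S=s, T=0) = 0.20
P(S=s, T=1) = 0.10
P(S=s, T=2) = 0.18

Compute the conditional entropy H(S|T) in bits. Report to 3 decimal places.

Chain rule: H(S|T) = H(S,T) − H(T).
Marginals: p(S) = (0.5200, 0.4800), p(T) = (0.4200, 0.3300, 0.2500).
H(S,T) = 2.4787 bits; H(T) = 1.5535 bits.
H(S|T) = 2.4787 − 1.5535 = 0.925 bits.

0.925 bits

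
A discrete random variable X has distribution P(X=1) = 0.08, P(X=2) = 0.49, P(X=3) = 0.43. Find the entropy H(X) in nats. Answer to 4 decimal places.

H(X) = −Σ p·ln p.
  −(0.08)·ln(0.08) = 0.20206
  −(0.49)·ln(0.49) = 0.34954
  −(0.43)·ln(0.43) = 0.36291
Sum: 0.20206 + 0.34954 + 0.36291 = 0.9145 nats.

0.9145 nats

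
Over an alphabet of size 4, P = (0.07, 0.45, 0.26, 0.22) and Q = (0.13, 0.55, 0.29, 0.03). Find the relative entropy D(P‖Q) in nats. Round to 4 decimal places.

0.2763 nats

D(P‖Q) = Σ p·ln(p/q).
  0.07·ln(0.07/0.13) = -0.04333
  0.45·ln(0.45/0.55) = -0.09030
  0.26·ln(0.26/0.29) = -0.02839
  0.22·ln(0.22/0.03) = 0.43833
D(P‖Q) = 0.2763 nats.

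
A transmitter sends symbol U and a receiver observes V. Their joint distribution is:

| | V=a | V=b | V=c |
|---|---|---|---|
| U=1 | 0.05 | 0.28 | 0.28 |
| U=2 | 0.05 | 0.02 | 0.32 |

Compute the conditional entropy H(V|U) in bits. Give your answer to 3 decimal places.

Chain rule: H(V|U) = H(U,V) − H(U).
Marginals: p(U) = (0.6100, 0.3900), p(V) = (0.1000, 0.3000, 0.6000).
H(U,V) = 2.0995 bits; H(U) = 0.9648 bits.
H(V|U) = 2.0995 − 0.9648 = 1.135 bits.

1.135 bits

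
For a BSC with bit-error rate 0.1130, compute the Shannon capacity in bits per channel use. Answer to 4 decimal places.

Binary symmetric channel: C = 1 − h₂(ε) where h₂ is the binary entropy function.
h₂(0.1130) = −0.1130·log₂0.1130 − 0.8870·log₂0.8870 = 0.5089.
C = 1 − 0.5089 = 0.4911 bits per channel use.

0.4911 bits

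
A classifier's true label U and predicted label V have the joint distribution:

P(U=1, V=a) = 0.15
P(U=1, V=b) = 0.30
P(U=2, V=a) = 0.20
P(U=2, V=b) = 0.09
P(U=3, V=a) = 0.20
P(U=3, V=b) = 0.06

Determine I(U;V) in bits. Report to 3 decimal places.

Marginals: p(U) = (0.4500, 0.2900, 0.2600), p(V) = (0.5500, 0.4500).
I(U;V) = Σ p(x,y)·log₂[p(x,y)/(p(x)p(y))].
  (1,a): 0.15·log₂(0.6061) = -0.1084
  (1,b): 0.30·log₂(1.4815) = 0.1701
  (2,a): 0.20·log₂(1.2539) = 0.0653
  (2,b): 0.09·log₂(0.6897) = -0.0482
  (3,a): 0.20·log₂(1.3986) = 0.0968
  (3,b): 0.06·log₂(0.5128) = -0.0578
Sum = 0.118 bits.

0.118 bits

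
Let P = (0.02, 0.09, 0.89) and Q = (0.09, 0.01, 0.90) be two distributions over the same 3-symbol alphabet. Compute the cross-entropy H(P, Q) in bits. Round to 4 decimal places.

H(P,Q) = −Σ p·log₂ q.
  −0.02·log₂(0.09) = 0.06948
  −0.09·log₂(0.01) = 0.59795
  −0.89·log₂(0.90) = 0.13528
H(P,Q) = 0.8027 bits.

0.8027 bits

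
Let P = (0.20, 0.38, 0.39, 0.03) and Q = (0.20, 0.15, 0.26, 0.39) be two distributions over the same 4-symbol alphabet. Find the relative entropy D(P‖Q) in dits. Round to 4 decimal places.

0.1887 dits

D(P‖Q) = Σ p·log₁₀(p/q).
  0.20·log₁₀(0.20/0.20) = 0.00000
  0.38·log₁₀(0.38/0.15) = 0.15340
  0.39·log₁₀(0.39/0.26) = 0.06868
  0.03·log₁₀(0.03/0.39) = -0.03342
D(P‖Q) = 0.1887 dits.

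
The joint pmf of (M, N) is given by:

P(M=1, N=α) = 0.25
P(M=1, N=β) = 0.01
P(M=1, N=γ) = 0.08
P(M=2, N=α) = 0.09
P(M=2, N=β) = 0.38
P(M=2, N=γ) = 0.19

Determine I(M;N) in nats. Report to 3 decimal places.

Marginals: p(M) = (0.3400, 0.6600), p(N) = (0.3400, 0.3900, 0.2700).
I(M;N) = H(M) + H(N) − H(M,N).
H(M) = 0.6410, H(N) = 1.0875, H(M,N) = 1.4946.
I(M;N) = 0.6410 + 1.0875 − 1.4946 = 0.234 nats.

0.234 nats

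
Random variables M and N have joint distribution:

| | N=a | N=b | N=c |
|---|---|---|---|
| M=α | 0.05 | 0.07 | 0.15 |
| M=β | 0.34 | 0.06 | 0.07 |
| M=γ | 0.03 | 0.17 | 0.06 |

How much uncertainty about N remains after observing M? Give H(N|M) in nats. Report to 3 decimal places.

0.859 nats

Marginals: p(M) = (0.2700, 0.4700, 0.2600), p(N) = (0.4200, 0.3000, 0.2800).
H(N|M) = Σ p(M) · H(N|M=·).
  M=α: p=0.2700, H(N|M=α) = 0.9888
  M=β: p=0.4700, H(N|M=β) = 0.7806
  M=γ: p=0.2600, H(N|M=γ) = 0.8654
Weighted sum = 0.859 nats.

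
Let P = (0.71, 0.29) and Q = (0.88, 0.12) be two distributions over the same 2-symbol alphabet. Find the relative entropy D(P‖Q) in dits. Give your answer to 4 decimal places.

D(P‖Q) = Σ p·log₁₀(p/q).
  0.71·log₁₀(0.71/0.88) = -0.06619
  0.29·log₁₀(0.29/0.12) = 0.11113
D(P‖Q) = 0.0449 dits.

0.0449 dits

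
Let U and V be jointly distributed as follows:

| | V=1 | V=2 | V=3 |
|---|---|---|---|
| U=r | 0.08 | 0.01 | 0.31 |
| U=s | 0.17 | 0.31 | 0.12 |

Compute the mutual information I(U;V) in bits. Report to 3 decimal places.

0.313 bits

Marginals: p(U) = (0.4000, 0.6000), p(V) = (0.2500, 0.3200, 0.4300).
I(U;V) = Σ p(x,y)·log₂[p(x,y)/(p(x)p(y))].
  (r,1): 0.08·log₂(0.8000) = -0.0258
  (r,2): 0.01·log₂(0.0781) = -0.0368
  (r,3): 0.31·log₂(1.8023) = 0.2635
  (s,1): 0.17·log₂(1.1333) = 0.0307
  (s,2): 0.31·log₂(1.6146) = 0.2143
  (s,3): 0.12·log₂(0.4651) = -0.1325
Sum = 0.313 bits.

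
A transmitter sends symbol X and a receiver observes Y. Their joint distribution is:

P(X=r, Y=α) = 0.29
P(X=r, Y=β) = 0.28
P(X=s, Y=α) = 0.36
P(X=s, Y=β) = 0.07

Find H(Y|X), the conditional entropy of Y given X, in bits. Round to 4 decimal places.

Marginals: p(X) = (0.5700, 0.4300), p(Y) = (0.6500, 0.3500).
H(Y|X) = Σ p(X) · H(Y|X=·).
  X=r: p=0.5700, H(Y|X=r) = 0.9998
  X=s: p=0.4300, H(Y|X=s) = 0.6409
Weighted sum = 0.8455 bits.

0.8455 bits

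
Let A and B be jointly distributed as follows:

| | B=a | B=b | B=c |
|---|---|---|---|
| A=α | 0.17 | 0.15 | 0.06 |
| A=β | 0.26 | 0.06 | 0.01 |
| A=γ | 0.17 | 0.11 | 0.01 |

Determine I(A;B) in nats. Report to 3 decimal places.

0.056 nats

Marginals: p(A) = (0.3800, 0.3300, 0.2900), p(B) = (0.6000, 0.3200, 0.0800).
I(A;B) = H(A) + H(B) − H(A,B).
H(A) = 1.0925, H(B) = 0.8732, H(A,B) = 1.9098.
I(A;B) = 1.0925 + 0.8732 − 1.9098 = 0.056 nats.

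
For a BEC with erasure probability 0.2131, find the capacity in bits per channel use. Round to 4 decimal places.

0.7869 bits

Binary erasure channel: capacity C = 1 − ε.
C = 1 − 0.2131 = 0.7869 bits per channel use.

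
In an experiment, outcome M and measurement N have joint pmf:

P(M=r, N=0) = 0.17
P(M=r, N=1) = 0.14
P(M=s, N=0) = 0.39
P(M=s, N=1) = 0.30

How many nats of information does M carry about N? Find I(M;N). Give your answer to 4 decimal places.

Marginals: p(M) = (0.3100, 0.6900), p(N) = (0.5600, 0.4400).
I(M;N) = Σ p(x,y)·ln[p(x,y)/(p(x)p(y))].
  (r,0): 0.17·ln(0.9793) = -0.00356
  (r,1): 0.14·ln(1.0264) = 0.00365
  (s,0): 0.39·ln(1.0093) = 0.00362
  (s,1): 0.30·ln(0.9881) = -0.00358
Sum = 0.0001 nats.

0.0001 nats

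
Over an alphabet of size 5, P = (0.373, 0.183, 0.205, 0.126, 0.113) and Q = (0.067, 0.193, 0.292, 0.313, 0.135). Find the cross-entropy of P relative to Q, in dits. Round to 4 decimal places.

0.8400 dits

H(P,Q) = −Σ p·log₁₀ q.
  −0.373·log₁₀(0.067) = 0.43787
  −0.183·log₁₀(0.193) = 0.13074
  −0.205·log₁₀(0.292) = 0.10960
  −0.126·log₁₀(0.313) = 0.06356
  −0.113·log₁₀(0.135) = 0.09827
H(P,Q) = 0.8400 dits.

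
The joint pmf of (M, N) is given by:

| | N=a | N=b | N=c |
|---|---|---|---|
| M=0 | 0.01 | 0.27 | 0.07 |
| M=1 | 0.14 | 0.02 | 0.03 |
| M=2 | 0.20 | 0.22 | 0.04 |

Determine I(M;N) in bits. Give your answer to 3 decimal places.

Marginals: p(M) = (0.3500, 0.1900, 0.4600), p(N) = (0.3500, 0.5100, 0.1400).
I(M;N) = H(M) + H(N) − H(M,N).
H(M) = 1.5007, H(N) = 1.4226, H(M,N) = 2.6375.
I(M;N) = 1.5007 + 1.4226 − 2.6375 = 0.286 bits.

0.286 bits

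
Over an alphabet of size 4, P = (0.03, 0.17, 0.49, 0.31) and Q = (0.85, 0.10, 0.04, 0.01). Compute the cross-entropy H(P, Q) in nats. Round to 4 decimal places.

3.4012 nats

H(P,Q) = −Σ p·ln q.
  −0.03·ln(0.85) = 0.00488
  −0.17·ln(0.10) = 0.39144
  −0.49·ln(0.04) = 1.57725
  −0.31·ln(0.01) = 1.42760
H(P,Q) = 3.4012 nats.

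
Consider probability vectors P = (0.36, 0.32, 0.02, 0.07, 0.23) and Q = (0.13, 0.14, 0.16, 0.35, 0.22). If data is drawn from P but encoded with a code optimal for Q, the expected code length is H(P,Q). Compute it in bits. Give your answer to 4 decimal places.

2.6286 bits

H(P,Q) = −Σ p·log₂ q.
  −0.36·log₂(0.13) = 1.05963
  −0.32·log₂(0.14) = 0.90768
  −0.02·log₂(0.16) = 0.05288
  −0.07·log₂(0.35) = 0.10602
  −0.23·log₂(0.22) = 0.50242
H(P,Q) = 2.6286 bits.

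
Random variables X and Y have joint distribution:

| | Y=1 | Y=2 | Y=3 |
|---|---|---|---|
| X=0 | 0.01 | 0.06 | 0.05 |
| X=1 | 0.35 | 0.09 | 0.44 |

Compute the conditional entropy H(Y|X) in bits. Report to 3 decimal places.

1.361 bits

Chain rule: H(Y|X) = H(X,Y) − H(X).
Marginals: p(X) = (0.1200, 0.8800), p(Y) = (0.3600, 0.1500, 0.4900).
H(X,Y) = 1.8900 bits; H(X) = 0.5294 bits.
H(Y|X) = 1.8900 − 0.5294 = 1.361 bits.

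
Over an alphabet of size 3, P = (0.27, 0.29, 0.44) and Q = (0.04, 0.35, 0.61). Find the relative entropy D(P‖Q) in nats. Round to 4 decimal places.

D(P‖Q) = Σ p·ln(p/q).
  0.27·ln(0.27/0.04) = 0.51558
  0.29·ln(0.29/0.35) = -0.05454
  0.44·ln(0.44/0.61) = -0.14374
D(P‖Q) = 0.3173 nats.

0.3173 nats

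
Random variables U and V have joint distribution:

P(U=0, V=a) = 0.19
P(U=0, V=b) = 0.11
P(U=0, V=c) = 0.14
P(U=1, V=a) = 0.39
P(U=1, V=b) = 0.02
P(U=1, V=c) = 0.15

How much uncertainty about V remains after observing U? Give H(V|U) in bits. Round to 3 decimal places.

1.266 bits

Chain rule: H(V|U) = H(U,V) − H(U).
Marginals: p(U) = (0.4400, 0.5600), p(V) = (0.5800, 0.1300, 0.2900).
H(U,V) = 2.2558 bits; H(U) = 0.9896 bits.
H(V|U) = 2.2558 − 0.9896 = 1.266 bits.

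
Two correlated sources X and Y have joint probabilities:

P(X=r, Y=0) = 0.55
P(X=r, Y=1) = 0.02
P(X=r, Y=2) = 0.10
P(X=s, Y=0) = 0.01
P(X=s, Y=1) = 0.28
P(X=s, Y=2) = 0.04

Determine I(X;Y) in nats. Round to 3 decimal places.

0.427 nats

Marginals: p(X) = (0.6700, 0.3300), p(Y) = (0.5600, 0.3000, 0.1400).
I(X;Y) = H(X) + H(Y) − H(X,Y).
H(X) = 0.6342, H(Y) = 0.9611, H(X,Y) = 1.1685.
I(X;Y) = 0.6342 + 0.9611 − 1.1685 = 0.427 nats.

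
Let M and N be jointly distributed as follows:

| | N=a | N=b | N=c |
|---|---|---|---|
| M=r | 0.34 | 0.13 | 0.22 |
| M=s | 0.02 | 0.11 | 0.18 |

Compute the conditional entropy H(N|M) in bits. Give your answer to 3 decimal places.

1.408 bits

Chain rule: H(N|M) = H(M,N) − H(M).
Marginals: p(M) = (0.6900, 0.3100), p(N) = (0.3600, 0.2400, 0.4000).
H(M,N) = 2.3009 bits; H(M) = 0.8932 bits.
H(N|M) = 2.3009 − 0.8932 = 1.408 bits.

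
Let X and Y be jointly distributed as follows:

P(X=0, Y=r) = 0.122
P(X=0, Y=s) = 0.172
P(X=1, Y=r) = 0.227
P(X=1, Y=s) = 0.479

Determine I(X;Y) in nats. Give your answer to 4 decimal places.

0.0039 nats

Marginals: p(X) = (0.2940, 0.7060), p(Y) = (0.3490, 0.6510).
I(X;Y) = Σ p(x,y)·ln[p(x,y)/(p(x)p(y))].
  (0,r): 0.122·ln(1.1890) = 0.02112
  (0,s): 0.172·ln(0.8987) = -0.01838
  (1,r): 0.227·ln(0.9213) = -0.01861
  (1,s): 0.479·ln(1.0422) = 0.01980
Sum = 0.0039 nats.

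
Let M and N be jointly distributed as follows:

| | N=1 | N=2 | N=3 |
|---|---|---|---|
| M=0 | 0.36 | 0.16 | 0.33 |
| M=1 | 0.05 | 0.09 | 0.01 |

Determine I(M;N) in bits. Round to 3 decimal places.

Marginals: p(M) = (0.8500, 0.1500), p(N) = (0.4100, 0.2500, 0.3400).
I(M;N) = Σ p(x,y)·log₂[p(x,y)/(p(x)p(y))].
  (0,1): 0.36·log₂(1.0330) = 0.0169
  (0,2): 0.16·log₂(0.7529) = -0.0655
  (0,3): 0.33·log₂(1.1419) = 0.0632
  (1,1): 0.05·log₂(0.8130) = -0.0149
  (1,2): 0.09·log₂(2.4000) = 0.1137
  (1,3): 0.01·log₂(0.1961) = -0.0235
Sum = 0.090 bits.

0.090 bits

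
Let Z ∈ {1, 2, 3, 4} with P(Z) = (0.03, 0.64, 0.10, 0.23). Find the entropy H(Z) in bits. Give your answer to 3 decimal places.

H(Z) = −Σ p·log₂ p.
  −(0.03)·log₂(0.03) = 0.1518
  −(0.64)·log₂(0.64) = 0.4121
  −(0.10)·log₂(0.10) = 0.3322
  −(0.23)·log₂(0.23) = 0.4877
Sum: 0.1518 + 0.4121 + 0.3322 + 0.4877 = 1.384 bits.

1.384 bits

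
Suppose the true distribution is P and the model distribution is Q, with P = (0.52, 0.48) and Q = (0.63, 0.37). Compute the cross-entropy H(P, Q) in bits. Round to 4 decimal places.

1.0351 bits

H(P,Q) = −Σ p·log₂ q.
  −0.52·log₂(0.63) = 0.34662
  −0.48·log₂(0.37) = 0.68851
H(P,Q) = 1.0351 bits.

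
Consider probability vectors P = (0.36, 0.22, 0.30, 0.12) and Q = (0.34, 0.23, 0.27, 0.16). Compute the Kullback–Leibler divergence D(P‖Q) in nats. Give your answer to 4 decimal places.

D(P‖Q) = Σ p·ln(p/q).
  0.36·ln(0.36/0.34) = 0.02058
  0.22·ln(0.22/0.23) = -0.00978
  0.30·ln(0.30/0.27) = 0.03161
  0.12·ln(0.12/0.16) = -0.03452
D(P‖Q) = 0.0079 nats.

0.0079 nats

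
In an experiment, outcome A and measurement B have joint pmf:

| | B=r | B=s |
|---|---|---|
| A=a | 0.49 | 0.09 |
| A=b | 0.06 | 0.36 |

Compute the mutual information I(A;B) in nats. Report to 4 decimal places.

0.2656 nats

Marginals: p(A) = (0.5800, 0.4200), p(B) = (0.5500, 0.4500).
I(A;B) = Σ p(x,y)·ln[p(x,y)/(p(x)p(y))].
  (a,r): 0.49·ln(1.5361) = 0.21032
  (a,s): 0.09·ln(0.3448) = -0.09582
  (b,r): 0.06·ln(0.2597) = -0.08088
  (b,s): 0.36·ln(1.9048) = 0.23197
Sum = 0.2656 nats.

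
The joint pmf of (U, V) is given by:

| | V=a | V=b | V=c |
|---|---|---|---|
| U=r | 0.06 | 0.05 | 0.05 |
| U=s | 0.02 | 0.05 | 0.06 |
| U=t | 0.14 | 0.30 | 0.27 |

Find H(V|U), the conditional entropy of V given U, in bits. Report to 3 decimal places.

1.520 bits

Chain rule: H(V|U) = H(U,V) − H(U).
Marginals: p(U) = (0.1600, 0.1300, 0.7100), p(V) = (0.2200, 0.4000, 0.3800).
H(U,V) = 2.6765 bits; H(U) = 1.1565 bits.
H(V|U) = 2.6765 − 1.1565 = 1.520 bits.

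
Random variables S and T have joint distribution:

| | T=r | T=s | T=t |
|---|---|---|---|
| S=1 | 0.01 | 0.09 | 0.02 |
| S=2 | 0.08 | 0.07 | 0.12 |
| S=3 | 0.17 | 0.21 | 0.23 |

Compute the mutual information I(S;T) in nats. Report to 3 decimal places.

0.045 nats

Marginals: p(S) = (0.1200, 0.2700, 0.6100), p(T) = (0.2600, 0.3700, 0.3700).
I(S;T) = H(S) + H(T) − H(S,T).
H(S) = 0.9095, H(T) = 1.0860, H(S,T) = 1.9506.
I(S;T) = 0.9095 + 1.0860 − 1.9506 = 0.045 nats.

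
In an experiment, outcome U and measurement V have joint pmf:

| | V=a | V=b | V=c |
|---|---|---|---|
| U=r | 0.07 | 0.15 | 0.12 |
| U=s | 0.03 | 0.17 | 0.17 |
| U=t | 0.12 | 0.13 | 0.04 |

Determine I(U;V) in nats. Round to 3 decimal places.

Marginals: p(U) = (0.3400, 0.3700, 0.2900), p(V) = (0.2200, 0.4500, 0.3300).
I(U;V) = H(U) + H(V) − H(U,V).
H(U) = 1.0937, H(V) = 1.0583, H(U,V) = 2.0812.
I(U;V) = 1.0937 + 1.0583 − 2.0812 = 0.071 nats.

0.071 nats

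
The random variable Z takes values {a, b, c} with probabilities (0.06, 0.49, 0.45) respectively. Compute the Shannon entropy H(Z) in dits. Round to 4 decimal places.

H(Z) = −Σ p·log₁₀ p.
  −(0.06)·log₁₀(0.06) = 0.07331
  −(0.49)·log₁₀(0.49) = 0.15180
  −(0.45)·log₁₀(0.45) = 0.15605
Sum: 0.07331 + 0.15180 + 0.15605 = 0.3812 dits.

0.3812 dits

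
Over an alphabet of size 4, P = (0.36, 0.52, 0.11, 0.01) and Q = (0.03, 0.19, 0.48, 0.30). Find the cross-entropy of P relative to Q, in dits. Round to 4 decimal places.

H(P,Q) = −Σ p·log₁₀ q.
  −0.36·log₁₀(0.03) = 0.54824
  −0.52·log₁₀(0.19) = 0.37505
  −0.11·log₁₀(0.48) = 0.03506
  −0.01·log₁₀(0.30) = 0.00523
H(P,Q) = 0.9636 dits.

0.9636 dits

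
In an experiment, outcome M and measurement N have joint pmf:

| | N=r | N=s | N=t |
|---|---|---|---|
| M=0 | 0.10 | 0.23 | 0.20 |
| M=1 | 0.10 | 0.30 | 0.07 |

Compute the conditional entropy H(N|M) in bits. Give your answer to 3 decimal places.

Marginals: p(M) = (0.5300, 0.4700), p(N) = (0.2000, 0.5300, 0.2700).
H(N|M) = Σ p(M) · H(N|M=·).
  M=0: p=0.5300, H(N|M=0) = 1.5072
  M=1: p=0.4700, H(N|M=1) = 1.2976
Weighted sum = 1.409 bits.

1.409 bits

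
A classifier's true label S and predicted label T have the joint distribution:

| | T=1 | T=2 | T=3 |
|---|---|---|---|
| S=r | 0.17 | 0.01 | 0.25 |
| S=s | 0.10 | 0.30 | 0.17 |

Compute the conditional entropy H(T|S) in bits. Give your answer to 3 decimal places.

1.303 bits

Marginals: p(S) = (0.4300, 0.5700), p(T) = (0.2700, 0.3100, 0.4200).
H(T|S) = Σ p(S) · H(T|S=·).
  S=r: p=0.4300, H(T|S=r) = 1.1104
  S=s: p=0.5700, H(T|S=s) = 1.4485
Weighted sum = 1.303 bits.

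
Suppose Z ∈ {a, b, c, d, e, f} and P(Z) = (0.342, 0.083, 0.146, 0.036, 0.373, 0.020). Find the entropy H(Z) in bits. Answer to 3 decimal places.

2.049 bits

H(Z) = −Σ p·log₂ p.
  −(0.342)·log₂(0.342) = 0.5294
  −(0.083)·log₂(0.083) = 0.2980
  −(0.146)·log₂(0.146) = 0.4053
  −(0.036)·log₂(0.036) = 0.1727
  −(0.373)·log₂(0.373) = 0.5307
  −(0.020)·log₂(0.020) = 0.1129
Sum: 0.5294 + 0.2980 + 0.4053 + 0.1727 + 0.5307 + 0.1129 = 2.049 bits.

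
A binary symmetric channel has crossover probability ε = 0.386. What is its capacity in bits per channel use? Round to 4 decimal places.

0.0378 bits

Binary symmetric channel: C = 1 − h₂(ε) where h₂ is the binary entropy function.
h₂(0.386) = −0.386·log₂0.386 − 0.614·log₂0.614 = 0.9622.
C = 1 − 0.9622 = 0.0378 bits per channel use.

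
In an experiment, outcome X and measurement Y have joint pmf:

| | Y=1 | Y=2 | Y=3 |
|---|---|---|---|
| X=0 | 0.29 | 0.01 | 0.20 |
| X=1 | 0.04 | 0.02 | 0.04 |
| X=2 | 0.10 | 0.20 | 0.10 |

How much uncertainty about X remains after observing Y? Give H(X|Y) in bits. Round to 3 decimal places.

Marginals: p(X) = (0.5000, 0.1000, 0.4000), p(Y) = (0.4300, 0.2300, 0.3400).
H(X|Y) = Σ p(Y) · H(X|Y=·).
  Y=1: p=0.4300, H(X|Y=1) = 1.1914
  Y=2: p=0.2300, H(X|Y=2) = 0.6784
  Y=3: p=0.3400, H(X|Y=3) = 1.3328
Weighted sum = 1.121 bits.

1.121 bits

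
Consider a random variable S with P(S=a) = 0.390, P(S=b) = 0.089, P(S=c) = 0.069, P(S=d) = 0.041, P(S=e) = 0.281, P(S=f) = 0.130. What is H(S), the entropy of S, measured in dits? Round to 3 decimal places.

0.660 dits

H(S) = −Σ p·log₁₀ p.
  −(0.390)·log₁₀(0.390) = 0.1595
  −(0.089)·log₁₀(0.089) = 0.0935
  −(0.069)·log₁₀(0.069) = 0.0801
  −(0.041)·log₁₀(0.041) = 0.0569
  −(0.281)·log₁₀(0.281) = 0.1549
  −(0.130)·log₁₀(0.130) = 0.1152
Sum: 0.1595 + 0.0935 + 0.0801 + 0.0569 + 0.1549 + 0.1152 = 0.660 dits.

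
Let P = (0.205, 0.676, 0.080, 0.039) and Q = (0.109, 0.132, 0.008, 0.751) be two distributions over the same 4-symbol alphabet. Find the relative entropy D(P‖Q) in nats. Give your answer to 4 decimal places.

D(P‖Q) = Σ p·ln(p/q).
  0.205·ln(0.205/0.109) = 0.12949
  0.676·ln(0.676/0.132) = 1.10417
  0.080·ln(0.080/0.008) = 0.18421
  0.039·ln(0.039/0.751) = -0.11536
D(P‖Q) = 1.3025 nats.

1.3025 nats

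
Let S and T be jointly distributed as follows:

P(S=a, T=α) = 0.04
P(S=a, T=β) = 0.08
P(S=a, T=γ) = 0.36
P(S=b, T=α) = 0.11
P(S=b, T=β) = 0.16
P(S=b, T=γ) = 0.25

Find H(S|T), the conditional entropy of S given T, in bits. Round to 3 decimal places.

0.941 bits

Marginals: p(S) = (0.4800, 0.5200), p(T) = (0.1500, 0.2400, 0.6100).
H(S|T) = Σ p(T) · H(S|T=·).
  T=α: p=0.1500, H(S|T=α) = 0.8366
  T=β: p=0.2400, H(S|T=β) = 0.9183
  T=γ: p=0.6100, H(S|T=γ) = 0.9764
Weighted sum = 0.941 bits.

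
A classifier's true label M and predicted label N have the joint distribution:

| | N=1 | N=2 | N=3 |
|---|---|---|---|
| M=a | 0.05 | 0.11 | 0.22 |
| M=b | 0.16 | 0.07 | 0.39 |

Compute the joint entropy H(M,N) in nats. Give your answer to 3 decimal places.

1.572 nats

H(M,N) = −Σ p(x,y)·ln p(x,y) over all 6 cells.
  cell (a,1): −0.05·ln0.05 = 0.1498
  cell (a,2): −0.11·ln0.11 = 0.2428
  cell (a,3): −0.22·ln0.22 = 0.3331
  cell (b,1): −0.16·ln0.16 = 0.2932
  cell (b,2): −0.07·ln0.07 = 0.1861
  cell (b,3): −0.39·ln0.39 = 0.3672
Sum = 1.572 nats.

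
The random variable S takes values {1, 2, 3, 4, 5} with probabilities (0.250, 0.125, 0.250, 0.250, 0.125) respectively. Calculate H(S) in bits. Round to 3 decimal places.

2.250 bits

H(S) = −Σ p·log₂ p.
  −(0.250)·log₂(0.250) = 0.5000
  −(0.125)·log₂(0.125) = 0.3750
  −(0.250)·log₂(0.250) = 0.5000
  −(0.250)·log₂(0.250) = 0.5000
  −(0.125)·log₂(0.125) = 0.3750
Sum: 0.5000 + 0.3750 + 0.5000 + 0.5000 + 0.3750 = 2.250 bits.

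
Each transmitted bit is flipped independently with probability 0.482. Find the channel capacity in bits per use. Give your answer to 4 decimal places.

0.0009 bits

Binary symmetric channel: C = 1 − h₂(ε) where h₂ is the binary entropy function.
h₂(0.482) = −0.482·log₂0.482 − 0.518·log₂0.518 = 0.9991.
C = 1 − 0.9991 = 0.0009 bits per channel use.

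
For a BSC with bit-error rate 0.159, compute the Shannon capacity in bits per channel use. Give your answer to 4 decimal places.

Binary symmetric channel: C = 1 − h₂(ε) where h₂ is the binary entropy function.
h₂(0.159) = −0.159·log₂0.159 − 0.841·log₂0.841 = 0.6319.
C = 1 − 0.6319 = 0.3681 bits per channel use.

0.3681 bits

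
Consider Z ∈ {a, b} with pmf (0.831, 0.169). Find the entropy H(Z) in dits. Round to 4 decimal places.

H(Z) = −Σ p·log₁₀ p.
  −(0.831)·log₁₀(0.831) = 0.06681
  −(0.169)·log₁₀(0.169) = 0.13049
Sum: 0.06681 + 0.13049 = 0.1973 dits.

0.1973 dits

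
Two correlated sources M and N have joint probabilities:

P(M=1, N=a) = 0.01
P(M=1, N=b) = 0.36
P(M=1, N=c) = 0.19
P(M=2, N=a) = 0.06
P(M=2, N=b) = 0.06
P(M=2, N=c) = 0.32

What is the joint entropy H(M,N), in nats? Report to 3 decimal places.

1.432 nats

H(M,N) = −Σ p(x,y)·ln p(x,y) over all 6 cells.
  cell (1,a): −0.01·ln0.01 = 0.0461
  cell (1,b): −0.36·ln0.36 = 0.3678
  cell (1,c): −0.19·ln0.19 = 0.3155
  cell (2,a): −0.06·ln0.06 = 0.1688
  cell (2,b): −0.06·ln0.06 = 0.1688
  cell (2,c): −0.32·ln0.32 = 0.3646
Sum = 1.432 nats.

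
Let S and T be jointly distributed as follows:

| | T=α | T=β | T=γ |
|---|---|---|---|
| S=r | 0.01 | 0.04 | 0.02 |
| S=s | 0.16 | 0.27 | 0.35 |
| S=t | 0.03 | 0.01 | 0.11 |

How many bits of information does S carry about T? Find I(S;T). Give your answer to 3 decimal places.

Marginals: p(S) = (0.0700, 0.7800, 0.1500), p(T) = (0.2000, 0.3200, 0.4800).
I(S;T) = H(S) + H(T) − H(S,T).
H(S) = 0.9587, H(T) = 1.4987, H(S,T) = 2.3967.
I(S;T) = 0.9587 + 1.4987 − 2.3967 = 0.061 bits.

0.061 bits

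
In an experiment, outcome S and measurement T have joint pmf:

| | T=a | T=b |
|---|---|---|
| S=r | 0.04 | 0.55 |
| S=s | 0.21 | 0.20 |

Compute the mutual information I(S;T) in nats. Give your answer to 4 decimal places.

Marginals: p(S) = (0.5900, 0.4100), p(T) = (0.2500, 0.7500).
I(S;T) = H(S) + H(T) − H(S,T).
H(S) = 0.6769, H(T) = 0.5623, H(S,T) = 1.1072.
I(S;T) = 0.6769 + 0.5623 − 1.1072 = 0.1320 nats.

0.1320 nats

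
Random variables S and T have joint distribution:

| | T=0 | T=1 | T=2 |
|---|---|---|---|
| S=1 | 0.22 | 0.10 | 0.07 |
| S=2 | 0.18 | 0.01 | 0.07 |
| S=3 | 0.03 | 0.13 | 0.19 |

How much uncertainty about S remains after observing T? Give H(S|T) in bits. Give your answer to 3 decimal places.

1.306 bits

Marginals: p(S) = (0.3900, 0.2600, 0.3500), p(T) = (0.4300, 0.2400, 0.3300).
H(S|T) = Σ p(T) · H(S|T=·).
  T=0: p=0.4300, H(S|T=0) = 1.2886
  T=1: p=0.2400, H(S|T=1) = 1.1964
  T=2: p=0.3300, H(S|T=2) = 1.4076
Weighted sum = 1.306 bits.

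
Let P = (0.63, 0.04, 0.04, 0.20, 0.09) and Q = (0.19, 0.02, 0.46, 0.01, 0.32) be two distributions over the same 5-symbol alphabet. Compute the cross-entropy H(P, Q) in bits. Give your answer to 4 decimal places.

H(P,Q) = −Σ p·log₂ q.
  −0.63·log₂(0.19) = 1.50944
  −0.04·log₂(0.02) = 0.22575
  −0.04·log₂(0.46) = 0.04481
  −0.20·log₂(0.01) = 1.32877
  −0.09·log₂(0.32) = 0.14795
H(P,Q) = 3.2567 bits.

3.2567 bits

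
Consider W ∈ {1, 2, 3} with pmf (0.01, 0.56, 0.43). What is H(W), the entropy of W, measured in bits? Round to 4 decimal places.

1.0584 bits

H(W) = −Σ p·log₂ p.
  −(0.01)·log₂(0.01) = 0.06644
  −(0.56)·log₂(0.56) = 0.46844
  −(0.43)·log₂(0.43) = 0.52356
Sum: 0.06644 + 0.46844 + 0.52356 = 1.0584 bits.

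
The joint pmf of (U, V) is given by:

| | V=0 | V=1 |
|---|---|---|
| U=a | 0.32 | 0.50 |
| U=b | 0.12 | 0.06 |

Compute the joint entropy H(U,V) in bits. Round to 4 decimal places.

1.6366 bits

H(U,V) = −Σ p(x,y)·log₂ p(x,y) over all 4 cells.
  cell (a,0): −0.32·log₂0.32 = 0.52603
  cell (a,1): −0.50·log₂0.50 = 0.50000
  cell (b,0): −0.12·log₂0.12 = 0.36707
  cell (b,1): −0.06·log₂0.06 = 0.24353
Sum = 1.6366 bits.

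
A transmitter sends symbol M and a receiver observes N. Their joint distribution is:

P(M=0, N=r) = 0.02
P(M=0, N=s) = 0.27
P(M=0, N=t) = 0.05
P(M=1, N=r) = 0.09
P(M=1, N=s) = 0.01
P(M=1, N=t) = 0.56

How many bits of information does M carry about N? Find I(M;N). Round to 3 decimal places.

0.538 bits

Marginals: p(M) = (0.3400, 0.6600), p(N) = (0.1100, 0.2800, 0.6100).
I(M;N) = H(M) + H(N) − H(M,N).
H(M) = 0.9248, H(N) = 1.2995, H(M,N) = 1.6865.
I(M;N) = 0.9248 + 1.2995 − 1.6865 = 0.538 bits.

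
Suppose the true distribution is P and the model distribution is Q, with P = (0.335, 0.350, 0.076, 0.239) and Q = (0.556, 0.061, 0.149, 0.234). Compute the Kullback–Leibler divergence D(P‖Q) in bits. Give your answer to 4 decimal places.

D(P‖Q) = Σ p·log₂(p/q).
  0.335·log₂(0.335/0.556) = -0.24486
  0.350·log₂(0.350/0.061) = 0.88217
  0.076·log₂(0.076/0.149) = -0.07381
  0.239·log₂(0.239/0.234) = 0.00729
D(P‖Q) = 0.5708 bits.

0.5708 bits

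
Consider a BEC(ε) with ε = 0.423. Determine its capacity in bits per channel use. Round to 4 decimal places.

Binary erasure channel: capacity C = 1 − ε.
C = 1 − 0.423 = 0.5770 bits per channel use.

0.5770 bits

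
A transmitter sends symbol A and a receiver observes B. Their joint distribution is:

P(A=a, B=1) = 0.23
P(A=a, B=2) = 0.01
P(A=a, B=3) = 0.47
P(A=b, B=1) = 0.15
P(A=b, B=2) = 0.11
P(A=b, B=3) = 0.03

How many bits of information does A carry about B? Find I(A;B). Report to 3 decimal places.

Marginals: p(A) = (0.7100, 0.2900), p(B) = (0.3800, 0.1200, 0.5000).
I(A;B) = H(A) + H(B) − H(A,B).
H(A) = 0.8687, H(B) = 1.3975, H(A,B) = 1.9787.
I(A;B) = 0.8687 + 1.3975 − 1.9787 = 0.288 bits.

0.288 bits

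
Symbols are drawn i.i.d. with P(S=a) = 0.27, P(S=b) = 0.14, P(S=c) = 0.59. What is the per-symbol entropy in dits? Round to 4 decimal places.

0.4083 dits

H(S) = −Σ p·log₁₀ p.
  −(0.27)·log₁₀(0.27) = 0.15353
  −(0.14)·log₁₀(0.14) = 0.11954
  −(0.59)·log₁₀(0.59) = 0.13520
Sum: 0.15353 + 0.11954 + 0.13520 = 0.4083 dits.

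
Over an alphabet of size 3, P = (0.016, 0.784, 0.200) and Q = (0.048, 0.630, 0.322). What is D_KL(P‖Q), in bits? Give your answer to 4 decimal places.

0.0846 bits

D(P‖Q) = Σ p·log₂(p/q).
  0.016·log₂(0.016/0.048) = -0.02536
  0.784·log₂(0.784/0.630) = 0.24735
  0.200·log₂(0.200/0.322) = -0.13741
D(P‖Q) = 0.0846 bits.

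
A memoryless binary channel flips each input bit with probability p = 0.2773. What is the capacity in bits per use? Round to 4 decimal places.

Binary symmetric channel: C = 1 − h₂(ε) where h₂ is the binary entropy function.
h₂(0.2773) = −0.2773·log₂0.2773 − 0.7227·log₂0.7227 = 0.8517.
C = 1 − 0.8517 = 0.1483 bits per channel use.

0.1483 bits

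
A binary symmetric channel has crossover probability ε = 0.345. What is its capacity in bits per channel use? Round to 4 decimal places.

Binary symmetric channel: C = 1 − h₂(ε) where h₂ is the binary entropy function.
h₂(0.345) = −0.345·log₂0.345 − 0.655·log₂0.655 = 0.9295.
C = 1 − 0.9295 = 0.0705 bits per channel use.

0.0705 bits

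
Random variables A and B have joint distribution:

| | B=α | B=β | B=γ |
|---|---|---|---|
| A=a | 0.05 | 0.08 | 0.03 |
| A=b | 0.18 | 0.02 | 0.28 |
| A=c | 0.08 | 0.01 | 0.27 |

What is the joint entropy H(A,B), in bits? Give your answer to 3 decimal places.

H(A,B) = −Σ p(x,y)·log₂ p(x,y) over all 9 cells.
  cell (a,α): −0.05·log₂0.05 = 0.2161
  cell (a,β): −0.08·log₂0.08 = 0.2915
  cell (a,γ): −0.03·log₂0.03 = 0.1518
  cell (b,α): −0.18·log₂0.18 = 0.4453
  cell (b,β): −0.02·log₂0.02 = 0.1129
  cell (b,γ): −0.28·log₂0.28 = 0.5142
  cell (c,α): −0.08·log₂0.08 = 0.2915
  cell (c,β): −0.01·log₂0.01 = 0.0664
  cell (c,γ): −0.27·log₂0.27 = 0.5100
Sum = 2.600 bits.

2.600 bits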